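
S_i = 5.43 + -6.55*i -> [5.43, -1.12, -7.67, -14.22, -20.77]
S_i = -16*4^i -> [-16, -64, -256, -1024, -4096]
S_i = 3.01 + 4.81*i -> [3.01, 7.82, 12.63, 17.44, 22.25]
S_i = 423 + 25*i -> [423, 448, 473, 498, 523]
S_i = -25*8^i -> [-25, -200, -1600, -12800, -102400]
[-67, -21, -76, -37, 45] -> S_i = Random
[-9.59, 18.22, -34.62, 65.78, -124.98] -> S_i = -9.59*(-1.90)^i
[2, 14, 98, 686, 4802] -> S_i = 2*7^i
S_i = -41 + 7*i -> [-41, -34, -27, -20, -13]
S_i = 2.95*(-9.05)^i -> [2.95, -26.7, 241.61, -2186.59, 19788.66]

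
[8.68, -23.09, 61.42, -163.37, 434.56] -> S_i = 8.68*(-2.66)^i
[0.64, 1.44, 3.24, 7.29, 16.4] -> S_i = 0.64*2.25^i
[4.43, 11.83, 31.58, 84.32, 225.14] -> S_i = 4.43*2.67^i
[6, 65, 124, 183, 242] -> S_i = 6 + 59*i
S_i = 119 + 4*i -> [119, 123, 127, 131, 135]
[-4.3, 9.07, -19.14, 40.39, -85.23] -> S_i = -4.30*(-2.11)^i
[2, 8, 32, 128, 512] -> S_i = 2*4^i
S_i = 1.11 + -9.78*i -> [1.11, -8.67, -18.45, -28.23, -38.01]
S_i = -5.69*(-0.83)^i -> [-5.69, 4.72, -3.92, 3.25, -2.7]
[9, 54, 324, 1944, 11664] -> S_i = 9*6^i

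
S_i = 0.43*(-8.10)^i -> [0.43, -3.48, 28.21, -228.52, 1851.01]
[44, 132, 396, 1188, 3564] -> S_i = 44*3^i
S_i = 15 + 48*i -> [15, 63, 111, 159, 207]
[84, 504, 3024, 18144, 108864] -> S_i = 84*6^i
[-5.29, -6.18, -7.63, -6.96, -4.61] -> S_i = Random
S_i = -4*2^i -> [-4, -8, -16, -32, -64]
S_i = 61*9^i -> [61, 549, 4941, 44469, 400221]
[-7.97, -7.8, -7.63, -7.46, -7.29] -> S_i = -7.97 + 0.17*i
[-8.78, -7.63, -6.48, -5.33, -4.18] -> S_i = -8.78 + 1.15*i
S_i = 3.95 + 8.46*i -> [3.95, 12.41, 20.87, 29.33, 37.79]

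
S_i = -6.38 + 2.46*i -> [-6.38, -3.92, -1.46, 1.0, 3.46]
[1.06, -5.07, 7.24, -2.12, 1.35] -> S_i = Random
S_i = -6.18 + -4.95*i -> [-6.18, -11.13, -16.08, -21.03, -25.98]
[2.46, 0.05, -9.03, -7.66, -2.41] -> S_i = Random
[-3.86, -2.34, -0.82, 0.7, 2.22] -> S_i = -3.86 + 1.52*i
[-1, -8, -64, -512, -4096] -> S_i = -1*8^i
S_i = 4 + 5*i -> [4, 9, 14, 19, 24]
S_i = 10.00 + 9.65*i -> [10.0, 19.65, 29.3, 38.95, 48.6]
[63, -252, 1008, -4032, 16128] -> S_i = 63*-4^i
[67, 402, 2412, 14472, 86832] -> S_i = 67*6^i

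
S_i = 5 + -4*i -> [5, 1, -3, -7, -11]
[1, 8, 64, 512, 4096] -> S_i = 1*8^i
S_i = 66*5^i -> [66, 330, 1650, 8250, 41250]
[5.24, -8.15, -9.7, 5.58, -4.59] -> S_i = Random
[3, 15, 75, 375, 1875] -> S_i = 3*5^i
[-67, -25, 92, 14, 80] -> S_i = Random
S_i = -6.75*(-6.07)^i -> [-6.75, 40.97, -248.7, 1509.63, -9163.44]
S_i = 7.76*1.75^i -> [7.76, 13.58, 23.76, 41.59, 72.78]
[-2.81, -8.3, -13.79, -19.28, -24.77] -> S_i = -2.81 + -5.49*i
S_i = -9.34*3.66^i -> [-9.34, -34.18, -125.11, -457.92, -1675.99]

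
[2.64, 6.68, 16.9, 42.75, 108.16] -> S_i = 2.64*2.53^i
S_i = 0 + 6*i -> [0, 6, 12, 18, 24]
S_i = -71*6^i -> [-71, -426, -2556, -15336, -92016]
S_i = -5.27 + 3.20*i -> [-5.27, -2.07, 1.13, 4.33, 7.53]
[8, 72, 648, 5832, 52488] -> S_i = 8*9^i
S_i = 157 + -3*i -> [157, 154, 151, 148, 145]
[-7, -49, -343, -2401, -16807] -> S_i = -7*7^i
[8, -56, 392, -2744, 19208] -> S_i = 8*-7^i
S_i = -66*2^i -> [-66, -132, -264, -528, -1056]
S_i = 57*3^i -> [57, 171, 513, 1539, 4617]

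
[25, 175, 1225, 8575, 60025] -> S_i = 25*7^i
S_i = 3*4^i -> [3, 12, 48, 192, 768]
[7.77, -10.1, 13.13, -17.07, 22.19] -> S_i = 7.77*(-1.30)^i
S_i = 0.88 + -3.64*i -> [0.88, -2.76, -6.4, -10.04, -13.68]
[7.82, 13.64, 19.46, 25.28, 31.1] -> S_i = 7.82 + 5.82*i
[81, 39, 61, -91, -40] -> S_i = Random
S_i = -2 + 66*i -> [-2, 64, 130, 196, 262]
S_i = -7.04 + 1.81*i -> [-7.04, -5.23, -3.42, -1.61, 0.2]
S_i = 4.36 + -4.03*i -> [4.36, 0.33, -3.7, -7.73, -11.76]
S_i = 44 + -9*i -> [44, 35, 26, 17, 8]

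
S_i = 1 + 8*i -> [1, 9, 17, 25, 33]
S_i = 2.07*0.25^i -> [2.07, 0.52, 0.13, 0.03, 0.01]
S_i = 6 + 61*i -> [6, 67, 128, 189, 250]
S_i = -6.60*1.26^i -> [-6.6, -8.32, -10.48, -13.2, -16.64]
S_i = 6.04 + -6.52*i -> [6.04, -0.48, -7.0, -13.52, -20.04]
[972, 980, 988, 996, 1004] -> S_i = 972 + 8*i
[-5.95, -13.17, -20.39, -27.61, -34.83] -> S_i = -5.95 + -7.22*i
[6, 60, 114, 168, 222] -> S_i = 6 + 54*i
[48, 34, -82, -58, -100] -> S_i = Random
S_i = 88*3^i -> [88, 264, 792, 2376, 7128]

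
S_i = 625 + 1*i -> [625, 626, 627, 628, 629]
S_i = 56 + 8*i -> [56, 64, 72, 80, 88]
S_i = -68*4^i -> [-68, -272, -1088, -4352, -17408]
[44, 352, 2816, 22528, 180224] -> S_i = 44*8^i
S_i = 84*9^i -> [84, 756, 6804, 61236, 551124]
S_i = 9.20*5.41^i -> [9.2, 49.77, 269.27, 1456.73, 7880.92]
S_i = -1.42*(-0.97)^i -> [-1.42, 1.38, -1.34, 1.3, -1.26]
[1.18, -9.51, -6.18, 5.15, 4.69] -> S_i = Random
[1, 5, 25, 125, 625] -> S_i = 1*5^i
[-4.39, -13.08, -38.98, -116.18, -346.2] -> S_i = -4.39*2.98^i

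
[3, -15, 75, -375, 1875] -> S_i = 3*-5^i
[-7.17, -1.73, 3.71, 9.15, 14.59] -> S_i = -7.17 + 5.44*i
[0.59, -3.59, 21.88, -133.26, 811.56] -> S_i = 0.59*(-6.09)^i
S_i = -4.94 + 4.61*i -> [-4.94, -0.33, 4.28, 8.89, 13.5]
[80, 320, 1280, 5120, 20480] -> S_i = 80*4^i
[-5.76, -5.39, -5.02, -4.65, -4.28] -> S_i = -5.76 + 0.37*i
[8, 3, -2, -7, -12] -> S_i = 8 + -5*i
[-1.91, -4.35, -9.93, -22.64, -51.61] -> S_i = -1.91*2.28^i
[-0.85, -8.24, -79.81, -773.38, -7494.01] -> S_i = -0.85*9.69^i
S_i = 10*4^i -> [10, 40, 160, 640, 2560]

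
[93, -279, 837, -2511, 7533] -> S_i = 93*-3^i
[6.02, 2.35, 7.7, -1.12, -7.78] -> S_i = Random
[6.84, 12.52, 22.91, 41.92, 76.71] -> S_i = 6.84*1.83^i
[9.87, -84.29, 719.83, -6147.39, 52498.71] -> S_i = 9.87*(-8.54)^i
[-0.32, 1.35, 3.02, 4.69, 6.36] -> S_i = -0.32 + 1.67*i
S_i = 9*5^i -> [9, 45, 225, 1125, 5625]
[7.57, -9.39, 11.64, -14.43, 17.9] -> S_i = 7.57*(-1.24)^i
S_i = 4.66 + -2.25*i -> [4.66, 2.41, 0.16, -2.09, -4.34]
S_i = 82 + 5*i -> [82, 87, 92, 97, 102]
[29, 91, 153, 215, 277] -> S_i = 29 + 62*i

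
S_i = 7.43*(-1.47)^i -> [7.43, -10.92, 16.06, -23.6, 34.69]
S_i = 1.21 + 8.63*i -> [1.21, 9.84, 18.47, 27.1, 35.73]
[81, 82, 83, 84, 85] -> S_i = 81 + 1*i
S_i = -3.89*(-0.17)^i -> [-3.89, 0.66, -0.11, 0.02, -0.0]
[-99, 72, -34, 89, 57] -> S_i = Random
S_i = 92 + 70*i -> [92, 162, 232, 302, 372]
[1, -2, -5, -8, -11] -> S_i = 1 + -3*i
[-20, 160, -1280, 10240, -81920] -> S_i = -20*-8^i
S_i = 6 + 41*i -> [6, 47, 88, 129, 170]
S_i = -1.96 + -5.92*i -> [-1.96, -7.88, -13.8, -19.72, -25.64]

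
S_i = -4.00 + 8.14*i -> [-4.0, 4.14, 12.28, 20.42, 28.56]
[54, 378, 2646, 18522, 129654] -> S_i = 54*7^i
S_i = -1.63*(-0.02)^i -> [-1.63, 0.03, -0.0, 0.0, -0.0]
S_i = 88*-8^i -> [88, -704, 5632, -45056, 360448]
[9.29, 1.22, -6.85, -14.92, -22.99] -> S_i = 9.29 + -8.07*i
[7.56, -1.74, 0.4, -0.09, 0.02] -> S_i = 7.56*(-0.23)^i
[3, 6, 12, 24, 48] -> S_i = 3*2^i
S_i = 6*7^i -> [6, 42, 294, 2058, 14406]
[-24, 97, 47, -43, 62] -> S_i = Random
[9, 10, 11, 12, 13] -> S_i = 9 + 1*i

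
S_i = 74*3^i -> [74, 222, 666, 1998, 5994]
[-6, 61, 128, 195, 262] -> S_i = -6 + 67*i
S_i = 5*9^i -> [5, 45, 405, 3645, 32805]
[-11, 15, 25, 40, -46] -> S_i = Random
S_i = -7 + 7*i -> [-7, 0, 7, 14, 21]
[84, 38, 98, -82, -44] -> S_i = Random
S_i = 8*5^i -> [8, 40, 200, 1000, 5000]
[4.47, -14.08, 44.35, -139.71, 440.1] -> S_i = 4.47*(-3.15)^i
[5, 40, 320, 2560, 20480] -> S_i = 5*8^i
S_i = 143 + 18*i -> [143, 161, 179, 197, 215]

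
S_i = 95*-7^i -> [95, -665, 4655, -32585, 228095]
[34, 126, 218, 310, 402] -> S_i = 34 + 92*i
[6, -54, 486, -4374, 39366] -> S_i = 6*-9^i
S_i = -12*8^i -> [-12, -96, -768, -6144, -49152]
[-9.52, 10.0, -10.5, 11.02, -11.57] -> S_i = -9.52*(-1.05)^i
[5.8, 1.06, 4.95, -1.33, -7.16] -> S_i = Random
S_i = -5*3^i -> [-5, -15, -45, -135, -405]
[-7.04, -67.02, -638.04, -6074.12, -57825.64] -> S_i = -7.04*9.52^i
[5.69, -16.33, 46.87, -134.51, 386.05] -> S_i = 5.69*(-2.87)^i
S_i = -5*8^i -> [-5, -40, -320, -2560, -20480]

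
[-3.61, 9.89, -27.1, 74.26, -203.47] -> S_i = -3.61*(-2.74)^i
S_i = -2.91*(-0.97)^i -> [-2.91, 2.82, -2.74, 2.66, -2.58]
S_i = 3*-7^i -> [3, -21, 147, -1029, 7203]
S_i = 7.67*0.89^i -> [7.67, 6.83, 6.08, 5.41, 4.81]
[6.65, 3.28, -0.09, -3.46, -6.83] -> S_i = 6.65 + -3.37*i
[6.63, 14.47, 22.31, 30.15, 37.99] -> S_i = 6.63 + 7.84*i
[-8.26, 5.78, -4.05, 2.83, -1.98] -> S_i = -8.26*(-0.70)^i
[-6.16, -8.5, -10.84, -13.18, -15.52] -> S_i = -6.16 + -2.34*i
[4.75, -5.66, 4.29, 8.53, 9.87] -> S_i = Random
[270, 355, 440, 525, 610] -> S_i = 270 + 85*i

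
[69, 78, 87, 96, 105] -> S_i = 69 + 9*i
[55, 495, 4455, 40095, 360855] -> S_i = 55*9^i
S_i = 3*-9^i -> [3, -27, 243, -2187, 19683]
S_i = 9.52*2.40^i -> [9.52, 22.85, 54.84, 131.6, 315.85]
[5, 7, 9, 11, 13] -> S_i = 5 + 2*i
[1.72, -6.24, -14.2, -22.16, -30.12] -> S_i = 1.72 + -7.96*i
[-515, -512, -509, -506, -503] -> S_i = -515 + 3*i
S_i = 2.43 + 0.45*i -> [2.43, 2.88, 3.33, 3.78, 4.23]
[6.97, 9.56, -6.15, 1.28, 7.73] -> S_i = Random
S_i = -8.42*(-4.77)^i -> [-8.42, 40.16, -191.58, 913.83, -4358.99]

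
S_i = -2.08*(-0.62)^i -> [-2.08, 1.29, -0.8, 0.5, -0.31]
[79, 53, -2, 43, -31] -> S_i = Random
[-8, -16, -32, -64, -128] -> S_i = -8*2^i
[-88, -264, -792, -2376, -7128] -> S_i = -88*3^i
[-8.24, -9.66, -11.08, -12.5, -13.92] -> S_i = -8.24 + -1.42*i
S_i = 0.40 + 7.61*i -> [0.4, 8.01, 15.62, 23.23, 30.84]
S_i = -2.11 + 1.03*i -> [-2.11, -1.08, -0.05, 0.98, 2.01]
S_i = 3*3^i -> [3, 9, 27, 81, 243]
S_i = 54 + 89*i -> [54, 143, 232, 321, 410]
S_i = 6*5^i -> [6, 30, 150, 750, 3750]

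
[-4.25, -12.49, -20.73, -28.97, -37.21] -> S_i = -4.25 + -8.24*i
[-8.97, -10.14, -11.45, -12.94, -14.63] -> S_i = -8.97*1.13^i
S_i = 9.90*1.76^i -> [9.9, 17.42, 30.67, 53.97, 94.99]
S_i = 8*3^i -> [8, 24, 72, 216, 648]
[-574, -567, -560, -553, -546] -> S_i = -574 + 7*i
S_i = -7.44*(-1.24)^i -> [-7.44, 9.23, -11.44, 14.19, -17.59]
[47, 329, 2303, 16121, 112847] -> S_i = 47*7^i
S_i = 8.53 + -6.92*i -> [8.53, 1.61, -5.31, -12.23, -19.15]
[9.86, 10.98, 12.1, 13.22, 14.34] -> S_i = 9.86 + 1.12*i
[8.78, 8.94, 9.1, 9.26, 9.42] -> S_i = 8.78 + 0.16*i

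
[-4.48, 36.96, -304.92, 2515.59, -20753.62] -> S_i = -4.48*(-8.25)^i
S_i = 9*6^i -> [9, 54, 324, 1944, 11664]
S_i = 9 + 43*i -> [9, 52, 95, 138, 181]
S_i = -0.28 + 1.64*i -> [-0.28, 1.36, 3.0, 4.64, 6.28]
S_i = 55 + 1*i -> [55, 56, 57, 58, 59]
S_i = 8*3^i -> [8, 24, 72, 216, 648]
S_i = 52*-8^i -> [52, -416, 3328, -26624, 212992]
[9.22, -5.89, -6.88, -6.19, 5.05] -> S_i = Random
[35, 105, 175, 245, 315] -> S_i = 35 + 70*i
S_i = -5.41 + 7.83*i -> [-5.41, 2.42, 10.25, 18.08, 25.91]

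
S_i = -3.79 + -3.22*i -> [-3.79, -7.01, -10.23, -13.45, -16.67]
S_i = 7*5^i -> [7, 35, 175, 875, 4375]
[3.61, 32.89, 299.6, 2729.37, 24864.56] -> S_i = 3.61*9.11^i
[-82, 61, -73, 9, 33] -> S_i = Random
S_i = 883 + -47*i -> [883, 836, 789, 742, 695]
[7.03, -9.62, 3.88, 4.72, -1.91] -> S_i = Random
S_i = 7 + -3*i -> [7, 4, 1, -2, -5]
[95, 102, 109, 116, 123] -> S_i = 95 + 7*i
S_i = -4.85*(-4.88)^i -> [-4.85, 23.67, -115.5, 563.64, -2750.56]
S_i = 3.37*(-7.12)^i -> [3.37, -23.99, 170.84, -1216.38, 8660.64]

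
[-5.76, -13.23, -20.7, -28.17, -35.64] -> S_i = -5.76 + -7.47*i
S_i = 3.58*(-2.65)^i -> [3.58, -9.49, 25.14, -66.62, 176.55]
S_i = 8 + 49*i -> [8, 57, 106, 155, 204]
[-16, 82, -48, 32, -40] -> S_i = Random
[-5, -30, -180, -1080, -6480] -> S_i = -5*6^i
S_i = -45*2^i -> [-45, -90, -180, -360, -720]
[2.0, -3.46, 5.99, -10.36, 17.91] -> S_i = 2.00*(-1.73)^i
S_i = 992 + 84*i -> [992, 1076, 1160, 1244, 1328]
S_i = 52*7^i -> [52, 364, 2548, 17836, 124852]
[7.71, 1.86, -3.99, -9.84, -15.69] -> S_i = 7.71 + -5.85*i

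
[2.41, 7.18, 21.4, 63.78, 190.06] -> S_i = 2.41*2.98^i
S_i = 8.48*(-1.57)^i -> [8.48, -13.31, 20.9, -32.82, 51.52]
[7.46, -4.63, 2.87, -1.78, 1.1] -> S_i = 7.46*(-0.62)^i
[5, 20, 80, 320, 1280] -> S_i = 5*4^i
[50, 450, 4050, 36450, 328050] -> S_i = 50*9^i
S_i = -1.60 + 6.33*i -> [-1.6, 4.73, 11.06, 17.39, 23.72]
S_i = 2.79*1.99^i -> [2.79, 5.55, 11.05, 21.99, 43.75]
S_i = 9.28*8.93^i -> [9.28, 82.87, 740.03, 6608.49, 59013.83]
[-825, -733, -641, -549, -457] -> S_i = -825 + 92*i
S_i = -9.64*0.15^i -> [-9.64, -1.45, -0.22, -0.03, -0.0]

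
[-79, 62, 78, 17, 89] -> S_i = Random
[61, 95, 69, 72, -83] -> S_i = Random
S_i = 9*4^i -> [9, 36, 144, 576, 2304]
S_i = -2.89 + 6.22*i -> [-2.89, 3.33, 9.55, 15.77, 21.99]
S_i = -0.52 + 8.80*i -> [-0.52, 8.28, 17.08, 25.88, 34.68]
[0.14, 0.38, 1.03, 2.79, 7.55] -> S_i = 0.14*2.71^i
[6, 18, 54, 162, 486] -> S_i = 6*3^i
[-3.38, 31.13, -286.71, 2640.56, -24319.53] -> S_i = -3.38*(-9.21)^i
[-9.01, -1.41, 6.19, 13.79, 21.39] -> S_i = -9.01 + 7.60*i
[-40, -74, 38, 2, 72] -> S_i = Random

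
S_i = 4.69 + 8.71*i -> [4.69, 13.4, 22.11, 30.82, 39.53]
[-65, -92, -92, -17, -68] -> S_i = Random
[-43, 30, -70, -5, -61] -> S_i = Random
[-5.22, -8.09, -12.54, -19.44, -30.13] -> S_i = -5.22*1.55^i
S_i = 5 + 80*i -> [5, 85, 165, 245, 325]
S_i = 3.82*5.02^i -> [3.82, 19.18, 96.27, 483.25, 2425.93]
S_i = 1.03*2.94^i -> [1.03, 3.03, 8.9, 26.17, 76.95]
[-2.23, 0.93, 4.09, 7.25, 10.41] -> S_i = -2.23 + 3.16*i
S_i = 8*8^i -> [8, 64, 512, 4096, 32768]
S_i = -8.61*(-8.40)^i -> [-8.61, 72.32, -607.52, 5103.18, -42866.72]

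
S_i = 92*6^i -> [92, 552, 3312, 19872, 119232]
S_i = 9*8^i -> [9, 72, 576, 4608, 36864]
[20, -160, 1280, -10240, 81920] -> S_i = 20*-8^i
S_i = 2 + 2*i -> [2, 4, 6, 8, 10]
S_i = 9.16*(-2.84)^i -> [9.16, -26.01, 73.88, -209.82, 595.89]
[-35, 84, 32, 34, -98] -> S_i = Random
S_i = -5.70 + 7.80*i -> [-5.7, 2.1, 9.9, 17.7, 25.5]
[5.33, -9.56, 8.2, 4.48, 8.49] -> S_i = Random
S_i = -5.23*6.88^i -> [-5.23, -35.98, -247.56, -1703.21, -11718.05]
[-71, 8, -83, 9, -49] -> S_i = Random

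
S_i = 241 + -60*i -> [241, 181, 121, 61, 1]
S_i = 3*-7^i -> [3, -21, 147, -1029, 7203]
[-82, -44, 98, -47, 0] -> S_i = Random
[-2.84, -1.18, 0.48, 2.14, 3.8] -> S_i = -2.84 + 1.66*i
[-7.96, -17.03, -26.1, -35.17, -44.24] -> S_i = -7.96 + -9.07*i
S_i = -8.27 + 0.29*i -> [-8.27, -7.98, -7.69, -7.4, -7.11]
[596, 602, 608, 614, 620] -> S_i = 596 + 6*i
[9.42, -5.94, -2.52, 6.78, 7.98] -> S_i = Random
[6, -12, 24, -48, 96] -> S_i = 6*-2^i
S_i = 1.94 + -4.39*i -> [1.94, -2.45, -6.84, -11.23, -15.62]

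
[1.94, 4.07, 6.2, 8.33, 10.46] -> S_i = 1.94 + 2.13*i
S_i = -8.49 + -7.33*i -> [-8.49, -15.82, -23.15, -30.48, -37.81]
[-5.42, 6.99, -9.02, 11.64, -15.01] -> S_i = -5.42*(-1.29)^i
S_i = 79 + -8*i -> [79, 71, 63, 55, 47]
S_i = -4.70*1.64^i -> [-4.7, -7.71, -12.64, -20.73, -34.0]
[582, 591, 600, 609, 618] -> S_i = 582 + 9*i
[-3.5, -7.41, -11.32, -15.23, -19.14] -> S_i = -3.50 + -3.91*i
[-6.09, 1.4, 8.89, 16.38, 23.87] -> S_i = -6.09 + 7.49*i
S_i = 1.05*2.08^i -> [1.05, 2.18, 4.54, 9.45, 19.65]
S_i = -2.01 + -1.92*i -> [-2.01, -3.93, -5.85, -7.77, -9.69]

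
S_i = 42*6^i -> [42, 252, 1512, 9072, 54432]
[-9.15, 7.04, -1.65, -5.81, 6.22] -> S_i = Random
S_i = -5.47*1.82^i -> [-5.47, -9.96, -18.12, -32.98, -60.02]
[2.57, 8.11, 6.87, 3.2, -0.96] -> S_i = Random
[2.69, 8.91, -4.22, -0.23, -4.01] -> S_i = Random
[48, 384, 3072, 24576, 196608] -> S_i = 48*8^i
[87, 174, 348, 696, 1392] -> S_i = 87*2^i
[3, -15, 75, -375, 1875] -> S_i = 3*-5^i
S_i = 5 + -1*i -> [5, 4, 3, 2, 1]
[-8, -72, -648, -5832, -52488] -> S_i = -8*9^i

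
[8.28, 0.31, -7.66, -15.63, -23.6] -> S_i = 8.28 + -7.97*i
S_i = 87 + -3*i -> [87, 84, 81, 78, 75]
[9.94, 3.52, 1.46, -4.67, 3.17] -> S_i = Random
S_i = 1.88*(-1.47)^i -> [1.88, -2.76, 4.06, -5.97, 8.78]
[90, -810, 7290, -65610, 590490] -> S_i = 90*-9^i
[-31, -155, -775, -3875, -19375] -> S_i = -31*5^i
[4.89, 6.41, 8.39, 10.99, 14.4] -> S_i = 4.89*1.31^i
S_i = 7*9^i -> [7, 63, 567, 5103, 45927]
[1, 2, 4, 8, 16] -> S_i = 1*2^i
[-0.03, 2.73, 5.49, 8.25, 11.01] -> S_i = -0.03 + 2.76*i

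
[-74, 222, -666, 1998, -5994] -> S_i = -74*-3^i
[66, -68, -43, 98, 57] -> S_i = Random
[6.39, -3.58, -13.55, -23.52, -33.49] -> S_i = 6.39 + -9.97*i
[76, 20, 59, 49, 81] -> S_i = Random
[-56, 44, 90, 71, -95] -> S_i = Random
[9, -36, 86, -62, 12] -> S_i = Random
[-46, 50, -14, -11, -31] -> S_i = Random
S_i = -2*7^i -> [-2, -14, -98, -686, -4802]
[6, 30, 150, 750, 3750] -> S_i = 6*5^i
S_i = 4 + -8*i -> [4, -4, -12, -20, -28]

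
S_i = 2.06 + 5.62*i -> [2.06, 7.68, 13.3, 18.92, 24.54]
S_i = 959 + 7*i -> [959, 966, 973, 980, 987]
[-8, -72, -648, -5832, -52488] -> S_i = -8*9^i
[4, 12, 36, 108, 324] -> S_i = 4*3^i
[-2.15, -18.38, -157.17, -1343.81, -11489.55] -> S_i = -2.15*8.55^i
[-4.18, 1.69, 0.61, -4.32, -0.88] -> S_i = Random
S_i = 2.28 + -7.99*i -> [2.28, -5.71, -13.7, -21.69, -29.68]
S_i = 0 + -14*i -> [0, -14, -28, -42, -56]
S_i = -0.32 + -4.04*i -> [-0.32, -4.36, -8.4, -12.44, -16.48]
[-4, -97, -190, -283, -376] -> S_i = -4 + -93*i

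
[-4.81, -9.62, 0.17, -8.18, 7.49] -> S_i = Random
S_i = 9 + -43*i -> [9, -34, -77, -120, -163]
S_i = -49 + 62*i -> [-49, 13, 75, 137, 199]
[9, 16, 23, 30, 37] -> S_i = 9 + 7*i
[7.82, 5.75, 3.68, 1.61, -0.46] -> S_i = 7.82 + -2.07*i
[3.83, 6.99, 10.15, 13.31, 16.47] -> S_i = 3.83 + 3.16*i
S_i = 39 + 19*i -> [39, 58, 77, 96, 115]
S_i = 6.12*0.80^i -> [6.12, 4.9, 3.92, 3.13, 2.51]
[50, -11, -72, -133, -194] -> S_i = 50 + -61*i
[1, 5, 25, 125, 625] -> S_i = 1*5^i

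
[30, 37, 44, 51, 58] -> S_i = 30 + 7*i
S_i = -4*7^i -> [-4, -28, -196, -1372, -9604]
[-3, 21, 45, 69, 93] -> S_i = -3 + 24*i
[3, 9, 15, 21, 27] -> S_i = 3 + 6*i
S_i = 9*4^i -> [9, 36, 144, 576, 2304]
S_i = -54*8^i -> [-54, -432, -3456, -27648, -221184]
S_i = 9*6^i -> [9, 54, 324, 1944, 11664]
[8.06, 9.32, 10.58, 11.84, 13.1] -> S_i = 8.06 + 1.26*i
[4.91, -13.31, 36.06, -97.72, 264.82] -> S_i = 4.91*(-2.71)^i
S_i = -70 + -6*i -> [-70, -76, -82, -88, -94]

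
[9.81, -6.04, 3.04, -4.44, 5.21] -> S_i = Random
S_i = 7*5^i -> [7, 35, 175, 875, 4375]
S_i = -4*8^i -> [-4, -32, -256, -2048, -16384]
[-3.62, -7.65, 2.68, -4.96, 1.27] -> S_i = Random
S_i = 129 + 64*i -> [129, 193, 257, 321, 385]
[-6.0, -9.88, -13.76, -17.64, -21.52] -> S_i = -6.00 + -3.88*i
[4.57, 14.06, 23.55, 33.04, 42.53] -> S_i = 4.57 + 9.49*i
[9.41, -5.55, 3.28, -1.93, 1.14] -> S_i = 9.41*(-0.59)^i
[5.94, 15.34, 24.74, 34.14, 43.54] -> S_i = 5.94 + 9.40*i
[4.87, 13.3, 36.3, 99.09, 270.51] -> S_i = 4.87*2.73^i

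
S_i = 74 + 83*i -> [74, 157, 240, 323, 406]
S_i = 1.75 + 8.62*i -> [1.75, 10.37, 18.99, 27.61, 36.23]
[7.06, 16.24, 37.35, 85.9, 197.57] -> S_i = 7.06*2.30^i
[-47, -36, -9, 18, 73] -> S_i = Random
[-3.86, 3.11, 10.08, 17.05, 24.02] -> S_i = -3.86 + 6.97*i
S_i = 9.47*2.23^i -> [9.47, 21.12, 47.09, 105.02, 234.19]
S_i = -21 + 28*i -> [-21, 7, 35, 63, 91]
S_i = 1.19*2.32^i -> [1.19, 2.76, 6.41, 14.86, 34.47]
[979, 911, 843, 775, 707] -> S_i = 979 + -68*i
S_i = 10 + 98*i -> [10, 108, 206, 304, 402]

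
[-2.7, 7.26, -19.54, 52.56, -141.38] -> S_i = -2.70*(-2.69)^i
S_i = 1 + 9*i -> [1, 10, 19, 28, 37]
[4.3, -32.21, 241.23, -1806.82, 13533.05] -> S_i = 4.30*(-7.49)^i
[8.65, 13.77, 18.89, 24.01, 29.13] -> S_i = 8.65 + 5.12*i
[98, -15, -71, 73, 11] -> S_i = Random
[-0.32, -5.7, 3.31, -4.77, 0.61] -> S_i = Random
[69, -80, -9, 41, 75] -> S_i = Random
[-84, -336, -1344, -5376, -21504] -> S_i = -84*4^i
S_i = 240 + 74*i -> [240, 314, 388, 462, 536]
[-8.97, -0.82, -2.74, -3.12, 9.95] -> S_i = Random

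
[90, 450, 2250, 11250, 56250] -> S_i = 90*5^i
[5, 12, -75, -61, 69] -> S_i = Random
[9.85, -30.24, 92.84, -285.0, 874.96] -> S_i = 9.85*(-3.07)^i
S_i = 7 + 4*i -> [7, 11, 15, 19, 23]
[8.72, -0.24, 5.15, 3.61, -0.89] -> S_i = Random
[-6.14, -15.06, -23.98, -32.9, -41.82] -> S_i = -6.14 + -8.92*i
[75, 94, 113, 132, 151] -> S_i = 75 + 19*i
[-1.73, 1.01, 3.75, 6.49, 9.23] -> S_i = -1.73 + 2.74*i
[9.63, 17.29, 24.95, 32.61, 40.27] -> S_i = 9.63 + 7.66*i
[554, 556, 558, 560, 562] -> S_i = 554 + 2*i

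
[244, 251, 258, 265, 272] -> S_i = 244 + 7*i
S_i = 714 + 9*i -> [714, 723, 732, 741, 750]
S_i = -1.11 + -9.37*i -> [-1.11, -10.48, -19.85, -29.22, -38.59]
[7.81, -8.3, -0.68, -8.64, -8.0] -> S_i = Random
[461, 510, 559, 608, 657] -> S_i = 461 + 49*i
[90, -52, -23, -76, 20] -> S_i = Random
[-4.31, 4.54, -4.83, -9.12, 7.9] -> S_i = Random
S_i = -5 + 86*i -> [-5, 81, 167, 253, 339]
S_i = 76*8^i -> [76, 608, 4864, 38912, 311296]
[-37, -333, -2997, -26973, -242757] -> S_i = -37*9^i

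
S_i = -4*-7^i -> [-4, 28, -196, 1372, -9604]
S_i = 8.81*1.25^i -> [8.81, 11.01, 13.77, 17.21, 21.51]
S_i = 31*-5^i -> [31, -155, 775, -3875, 19375]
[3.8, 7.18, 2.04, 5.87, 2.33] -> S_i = Random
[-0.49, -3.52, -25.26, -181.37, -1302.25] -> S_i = -0.49*7.18^i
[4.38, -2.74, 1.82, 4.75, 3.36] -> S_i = Random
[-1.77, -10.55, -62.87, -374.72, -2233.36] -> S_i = -1.77*5.96^i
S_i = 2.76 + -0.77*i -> [2.76, 1.99, 1.22, 0.45, -0.32]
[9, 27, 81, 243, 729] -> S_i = 9*3^i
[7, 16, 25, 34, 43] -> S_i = 7 + 9*i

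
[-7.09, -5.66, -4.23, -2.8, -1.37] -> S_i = -7.09 + 1.43*i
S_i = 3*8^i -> [3, 24, 192, 1536, 12288]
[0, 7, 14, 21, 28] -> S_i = 0 + 7*i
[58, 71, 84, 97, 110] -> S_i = 58 + 13*i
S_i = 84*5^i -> [84, 420, 2100, 10500, 52500]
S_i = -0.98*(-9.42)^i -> [-0.98, 9.23, -86.96, 819.18, -7716.67]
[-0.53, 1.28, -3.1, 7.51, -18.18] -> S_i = -0.53*(-2.42)^i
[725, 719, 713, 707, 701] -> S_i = 725 + -6*i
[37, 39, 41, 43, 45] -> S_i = 37 + 2*i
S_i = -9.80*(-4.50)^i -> [-9.8, 44.1, -198.45, 893.03, -4018.61]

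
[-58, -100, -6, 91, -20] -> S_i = Random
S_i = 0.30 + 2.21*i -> [0.3, 2.51, 4.72, 6.93, 9.14]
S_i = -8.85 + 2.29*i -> [-8.85, -6.56, -4.27, -1.98, 0.31]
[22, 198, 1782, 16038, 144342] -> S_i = 22*9^i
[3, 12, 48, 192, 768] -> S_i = 3*4^i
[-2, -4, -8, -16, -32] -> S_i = -2*2^i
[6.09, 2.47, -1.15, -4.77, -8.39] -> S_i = 6.09 + -3.62*i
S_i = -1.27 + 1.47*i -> [-1.27, 0.2, 1.67, 3.14, 4.61]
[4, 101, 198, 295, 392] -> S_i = 4 + 97*i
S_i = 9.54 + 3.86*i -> [9.54, 13.4, 17.26, 21.12, 24.98]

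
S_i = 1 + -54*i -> [1, -53, -107, -161, -215]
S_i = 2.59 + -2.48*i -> [2.59, 0.11, -2.37, -4.85, -7.33]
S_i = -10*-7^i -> [-10, 70, -490, 3430, -24010]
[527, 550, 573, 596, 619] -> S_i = 527 + 23*i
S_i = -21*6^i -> [-21, -126, -756, -4536, -27216]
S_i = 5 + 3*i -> [5, 8, 11, 14, 17]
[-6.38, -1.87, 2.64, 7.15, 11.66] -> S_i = -6.38 + 4.51*i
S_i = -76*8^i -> [-76, -608, -4864, -38912, -311296]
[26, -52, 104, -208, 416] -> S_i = 26*-2^i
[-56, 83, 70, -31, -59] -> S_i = Random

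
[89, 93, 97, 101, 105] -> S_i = 89 + 4*i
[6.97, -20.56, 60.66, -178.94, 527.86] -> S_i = 6.97*(-2.95)^i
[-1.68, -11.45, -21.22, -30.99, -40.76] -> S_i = -1.68 + -9.77*i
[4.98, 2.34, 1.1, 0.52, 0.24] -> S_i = 4.98*0.47^i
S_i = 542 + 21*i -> [542, 563, 584, 605, 626]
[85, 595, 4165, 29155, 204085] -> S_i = 85*7^i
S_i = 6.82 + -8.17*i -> [6.82, -1.35, -9.52, -17.69, -25.86]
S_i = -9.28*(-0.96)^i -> [-9.28, 8.91, -8.55, 8.21, -7.88]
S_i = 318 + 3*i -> [318, 321, 324, 327, 330]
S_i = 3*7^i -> [3, 21, 147, 1029, 7203]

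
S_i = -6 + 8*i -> [-6, 2, 10, 18, 26]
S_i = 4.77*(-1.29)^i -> [4.77, -6.15, 7.94, -10.24, 13.21]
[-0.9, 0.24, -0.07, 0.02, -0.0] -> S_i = -0.90*(-0.27)^i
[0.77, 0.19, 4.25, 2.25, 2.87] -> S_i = Random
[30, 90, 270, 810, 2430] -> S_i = 30*3^i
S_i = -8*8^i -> [-8, -64, -512, -4096, -32768]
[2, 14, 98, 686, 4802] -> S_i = 2*7^i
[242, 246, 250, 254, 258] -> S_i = 242 + 4*i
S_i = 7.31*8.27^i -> [7.31, 60.45, 499.95, 4134.6, 34193.17]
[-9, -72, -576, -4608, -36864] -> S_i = -9*8^i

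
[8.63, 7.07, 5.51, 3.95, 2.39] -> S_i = 8.63 + -1.56*i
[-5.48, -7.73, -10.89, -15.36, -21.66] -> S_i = -5.48*1.41^i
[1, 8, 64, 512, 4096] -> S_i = 1*8^i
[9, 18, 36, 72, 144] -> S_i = 9*2^i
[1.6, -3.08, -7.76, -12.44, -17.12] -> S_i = 1.60 + -4.68*i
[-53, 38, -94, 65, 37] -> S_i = Random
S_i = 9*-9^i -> [9, -81, 729, -6561, 59049]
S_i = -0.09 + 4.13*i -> [-0.09, 4.04, 8.17, 12.3, 16.43]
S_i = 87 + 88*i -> [87, 175, 263, 351, 439]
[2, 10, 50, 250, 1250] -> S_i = 2*5^i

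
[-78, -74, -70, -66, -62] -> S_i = -78 + 4*i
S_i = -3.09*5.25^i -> [-3.09, -16.22, -85.17, -447.13, -2347.45]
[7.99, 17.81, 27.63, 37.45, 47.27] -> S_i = 7.99 + 9.82*i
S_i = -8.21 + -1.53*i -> [-8.21, -9.74, -11.27, -12.8, -14.33]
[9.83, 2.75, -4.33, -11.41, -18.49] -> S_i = 9.83 + -7.08*i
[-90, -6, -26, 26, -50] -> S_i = Random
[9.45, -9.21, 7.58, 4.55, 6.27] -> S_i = Random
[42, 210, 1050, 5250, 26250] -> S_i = 42*5^i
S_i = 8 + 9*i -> [8, 17, 26, 35, 44]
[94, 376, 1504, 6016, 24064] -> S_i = 94*4^i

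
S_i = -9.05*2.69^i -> [-9.05, -24.34, -65.49, -176.16, -473.87]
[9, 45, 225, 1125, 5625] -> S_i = 9*5^i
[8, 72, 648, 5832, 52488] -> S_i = 8*9^i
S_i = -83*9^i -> [-83, -747, -6723, -60507, -544563]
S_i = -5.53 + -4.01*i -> [-5.53, -9.54, -13.55, -17.56, -21.57]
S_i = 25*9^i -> [25, 225, 2025, 18225, 164025]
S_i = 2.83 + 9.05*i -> [2.83, 11.88, 20.93, 29.98, 39.03]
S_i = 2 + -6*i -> [2, -4, -10, -16, -22]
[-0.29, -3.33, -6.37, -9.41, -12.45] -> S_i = -0.29 + -3.04*i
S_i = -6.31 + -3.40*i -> [-6.31, -9.71, -13.11, -16.51, -19.91]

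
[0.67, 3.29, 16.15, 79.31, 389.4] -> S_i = 0.67*4.91^i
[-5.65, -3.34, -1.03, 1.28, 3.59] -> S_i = -5.65 + 2.31*i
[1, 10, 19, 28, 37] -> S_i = 1 + 9*i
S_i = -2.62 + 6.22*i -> [-2.62, 3.6, 9.82, 16.04, 22.26]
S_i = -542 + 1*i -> [-542, -541, -540, -539, -538]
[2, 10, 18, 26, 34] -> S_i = 2 + 8*i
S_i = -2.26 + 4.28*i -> [-2.26, 2.02, 6.3, 10.58, 14.86]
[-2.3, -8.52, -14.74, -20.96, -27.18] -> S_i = -2.30 + -6.22*i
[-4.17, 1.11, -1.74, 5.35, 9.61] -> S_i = Random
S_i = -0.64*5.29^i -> [-0.64, -3.39, -17.91, -94.74, -501.19]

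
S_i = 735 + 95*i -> [735, 830, 925, 1020, 1115]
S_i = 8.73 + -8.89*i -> [8.73, -0.16, -9.05, -17.94, -26.83]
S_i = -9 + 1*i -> [-9, -8, -7, -6, -5]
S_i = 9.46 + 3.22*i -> [9.46, 12.68, 15.9, 19.12, 22.34]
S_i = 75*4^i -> [75, 300, 1200, 4800, 19200]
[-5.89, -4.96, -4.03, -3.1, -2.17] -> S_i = -5.89 + 0.93*i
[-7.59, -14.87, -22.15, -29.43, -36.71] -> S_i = -7.59 + -7.28*i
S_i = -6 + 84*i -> [-6, 78, 162, 246, 330]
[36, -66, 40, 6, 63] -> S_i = Random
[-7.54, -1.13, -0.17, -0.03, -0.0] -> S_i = -7.54*0.15^i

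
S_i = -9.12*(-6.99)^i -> [-9.12, 63.75, -445.6, 3114.77, -21772.26]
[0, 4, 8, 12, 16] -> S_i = 0 + 4*i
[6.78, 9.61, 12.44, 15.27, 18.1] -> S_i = 6.78 + 2.83*i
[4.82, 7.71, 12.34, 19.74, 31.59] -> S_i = 4.82*1.60^i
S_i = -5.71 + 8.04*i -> [-5.71, 2.33, 10.37, 18.41, 26.45]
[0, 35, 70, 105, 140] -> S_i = 0 + 35*i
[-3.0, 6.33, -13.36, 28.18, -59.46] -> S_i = -3.00*(-2.11)^i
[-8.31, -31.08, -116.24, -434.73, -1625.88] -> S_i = -8.31*3.74^i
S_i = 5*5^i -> [5, 25, 125, 625, 3125]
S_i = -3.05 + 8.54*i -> [-3.05, 5.49, 14.03, 22.57, 31.11]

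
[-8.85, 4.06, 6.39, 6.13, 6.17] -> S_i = Random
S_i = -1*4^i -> [-1, -4, -16, -64, -256]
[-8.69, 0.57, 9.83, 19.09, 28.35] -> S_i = -8.69 + 9.26*i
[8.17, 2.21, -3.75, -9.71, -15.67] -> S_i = 8.17 + -5.96*i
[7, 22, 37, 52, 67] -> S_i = 7 + 15*i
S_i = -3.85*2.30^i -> [-3.85, -8.85, -20.37, -46.84, -107.74]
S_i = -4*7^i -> [-4, -28, -196, -1372, -9604]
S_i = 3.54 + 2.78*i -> [3.54, 6.32, 9.1, 11.88, 14.66]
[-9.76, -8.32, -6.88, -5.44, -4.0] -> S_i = -9.76 + 1.44*i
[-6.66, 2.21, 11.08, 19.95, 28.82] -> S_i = -6.66 + 8.87*i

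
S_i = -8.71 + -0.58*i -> [-8.71, -9.29, -9.87, -10.45, -11.03]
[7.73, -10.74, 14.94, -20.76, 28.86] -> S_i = 7.73*(-1.39)^i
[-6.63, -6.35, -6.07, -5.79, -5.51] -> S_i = -6.63 + 0.28*i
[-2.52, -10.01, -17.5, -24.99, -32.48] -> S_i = -2.52 + -7.49*i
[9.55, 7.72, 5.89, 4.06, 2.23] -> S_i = 9.55 + -1.83*i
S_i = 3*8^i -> [3, 24, 192, 1536, 12288]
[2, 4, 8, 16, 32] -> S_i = 2*2^i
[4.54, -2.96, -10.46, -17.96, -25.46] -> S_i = 4.54 + -7.50*i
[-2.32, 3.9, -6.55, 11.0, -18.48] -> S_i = -2.32*(-1.68)^i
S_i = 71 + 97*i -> [71, 168, 265, 362, 459]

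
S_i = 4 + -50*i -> [4, -46, -96, -146, -196]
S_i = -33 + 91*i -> [-33, 58, 149, 240, 331]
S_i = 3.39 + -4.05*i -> [3.39, -0.66, -4.71, -8.76, -12.81]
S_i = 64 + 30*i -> [64, 94, 124, 154, 184]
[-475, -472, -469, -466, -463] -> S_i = -475 + 3*i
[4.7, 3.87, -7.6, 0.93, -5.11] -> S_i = Random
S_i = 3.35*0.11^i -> [3.35, 0.37, 0.04, 0.0, 0.0]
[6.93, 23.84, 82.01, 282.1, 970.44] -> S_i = 6.93*3.44^i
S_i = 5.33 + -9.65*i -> [5.33, -4.32, -13.97, -23.62, -33.27]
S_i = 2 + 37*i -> [2, 39, 76, 113, 150]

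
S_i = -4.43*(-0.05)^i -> [-4.43, 0.22, -0.01, 0.0, -0.0]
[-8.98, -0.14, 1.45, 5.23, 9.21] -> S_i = Random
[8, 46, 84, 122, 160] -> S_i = 8 + 38*i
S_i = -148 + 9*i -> [-148, -139, -130, -121, -112]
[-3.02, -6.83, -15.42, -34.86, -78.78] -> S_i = -3.02*2.26^i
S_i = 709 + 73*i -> [709, 782, 855, 928, 1001]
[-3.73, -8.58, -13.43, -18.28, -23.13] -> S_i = -3.73 + -4.85*i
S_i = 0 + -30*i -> [0, -30, -60, -90, -120]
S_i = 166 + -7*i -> [166, 159, 152, 145, 138]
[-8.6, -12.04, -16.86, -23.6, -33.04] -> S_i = -8.60*1.40^i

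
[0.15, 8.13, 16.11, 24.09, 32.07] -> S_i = 0.15 + 7.98*i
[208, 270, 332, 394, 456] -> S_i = 208 + 62*i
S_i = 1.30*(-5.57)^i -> [1.3, -7.24, 40.33, -224.65, 1251.31]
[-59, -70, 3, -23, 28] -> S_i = Random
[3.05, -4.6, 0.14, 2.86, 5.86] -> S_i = Random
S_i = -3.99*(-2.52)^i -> [-3.99, 10.05, -25.34, 63.85, -160.91]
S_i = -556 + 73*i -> [-556, -483, -410, -337, -264]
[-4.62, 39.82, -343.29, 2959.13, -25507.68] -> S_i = -4.62*(-8.62)^i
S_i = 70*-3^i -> [70, -210, 630, -1890, 5670]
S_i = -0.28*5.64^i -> [-0.28, -1.58, -8.91, -50.23, -283.32]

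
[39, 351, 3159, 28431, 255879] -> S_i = 39*9^i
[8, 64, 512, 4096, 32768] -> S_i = 8*8^i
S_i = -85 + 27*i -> [-85, -58, -31, -4, 23]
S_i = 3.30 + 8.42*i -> [3.3, 11.72, 20.14, 28.56, 36.98]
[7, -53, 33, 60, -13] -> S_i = Random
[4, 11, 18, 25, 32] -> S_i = 4 + 7*i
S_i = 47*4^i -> [47, 188, 752, 3008, 12032]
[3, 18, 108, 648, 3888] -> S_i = 3*6^i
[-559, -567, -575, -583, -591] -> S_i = -559 + -8*i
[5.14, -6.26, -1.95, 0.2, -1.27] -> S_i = Random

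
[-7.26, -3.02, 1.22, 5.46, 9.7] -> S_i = -7.26 + 4.24*i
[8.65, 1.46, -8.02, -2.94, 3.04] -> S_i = Random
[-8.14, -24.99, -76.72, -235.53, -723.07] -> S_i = -8.14*3.07^i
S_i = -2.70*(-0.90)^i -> [-2.7, 2.43, -2.19, 1.97, -1.77]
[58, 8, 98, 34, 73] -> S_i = Random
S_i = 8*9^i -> [8, 72, 648, 5832, 52488]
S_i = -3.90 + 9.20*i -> [-3.9, 5.3, 14.5, 23.7, 32.9]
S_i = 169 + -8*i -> [169, 161, 153, 145, 137]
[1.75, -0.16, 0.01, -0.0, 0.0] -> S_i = 1.75*(-0.09)^i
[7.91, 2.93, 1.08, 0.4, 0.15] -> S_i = 7.91*0.37^i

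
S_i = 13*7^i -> [13, 91, 637, 4459, 31213]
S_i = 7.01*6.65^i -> [7.01, 46.62, 310.0, 2061.5, 13708.96]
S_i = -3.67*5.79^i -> [-3.67, -21.25, -123.03, -712.36, -4124.59]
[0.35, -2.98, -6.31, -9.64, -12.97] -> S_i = 0.35 + -3.33*i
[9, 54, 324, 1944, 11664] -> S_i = 9*6^i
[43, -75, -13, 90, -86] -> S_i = Random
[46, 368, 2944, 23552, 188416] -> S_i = 46*8^i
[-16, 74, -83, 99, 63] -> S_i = Random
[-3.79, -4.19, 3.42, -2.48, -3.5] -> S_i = Random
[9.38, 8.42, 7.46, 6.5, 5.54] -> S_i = 9.38 + -0.96*i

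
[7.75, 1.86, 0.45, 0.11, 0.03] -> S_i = 7.75*0.24^i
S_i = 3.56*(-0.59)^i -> [3.56, -2.1, 1.24, -0.73, 0.43]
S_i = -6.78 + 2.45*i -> [-6.78, -4.33, -1.88, 0.57, 3.02]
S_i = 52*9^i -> [52, 468, 4212, 37908, 341172]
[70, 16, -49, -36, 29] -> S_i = Random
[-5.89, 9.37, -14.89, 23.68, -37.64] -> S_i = -5.89*(-1.59)^i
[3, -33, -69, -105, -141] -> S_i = 3 + -36*i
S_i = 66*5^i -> [66, 330, 1650, 8250, 41250]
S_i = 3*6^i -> [3, 18, 108, 648, 3888]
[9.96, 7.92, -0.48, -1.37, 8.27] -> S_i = Random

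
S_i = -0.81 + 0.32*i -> [-0.81, -0.49, -0.17, 0.15, 0.47]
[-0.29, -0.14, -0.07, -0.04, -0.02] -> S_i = -0.29*0.50^i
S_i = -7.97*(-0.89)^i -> [-7.97, 7.09, -6.31, 5.62, -5.0]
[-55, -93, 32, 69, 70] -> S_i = Random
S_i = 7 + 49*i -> [7, 56, 105, 154, 203]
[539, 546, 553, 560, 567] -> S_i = 539 + 7*i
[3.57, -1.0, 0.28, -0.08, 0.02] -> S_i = 3.57*(-0.28)^i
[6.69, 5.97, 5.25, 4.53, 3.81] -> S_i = 6.69 + -0.72*i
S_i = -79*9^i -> [-79, -711, -6399, -57591, -518319]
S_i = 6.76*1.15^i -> [6.76, 7.77, 8.94, 10.28, 11.82]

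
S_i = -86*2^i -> [-86, -172, -344, -688, -1376]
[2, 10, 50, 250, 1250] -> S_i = 2*5^i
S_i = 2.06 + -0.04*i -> [2.06, 2.02, 1.98, 1.94, 1.9]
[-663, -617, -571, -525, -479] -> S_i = -663 + 46*i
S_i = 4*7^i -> [4, 28, 196, 1372, 9604]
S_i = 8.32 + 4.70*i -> [8.32, 13.02, 17.72, 22.42, 27.12]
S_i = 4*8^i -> [4, 32, 256, 2048, 16384]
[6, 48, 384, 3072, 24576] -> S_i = 6*8^i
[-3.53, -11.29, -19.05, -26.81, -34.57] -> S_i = -3.53 + -7.76*i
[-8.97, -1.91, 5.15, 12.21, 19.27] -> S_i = -8.97 + 7.06*i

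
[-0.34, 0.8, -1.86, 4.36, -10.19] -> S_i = -0.34*(-2.34)^i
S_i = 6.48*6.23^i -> [6.48, 40.37, 251.51, 1566.89, 9761.74]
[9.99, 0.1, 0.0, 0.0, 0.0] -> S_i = 9.99*0.01^i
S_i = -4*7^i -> [-4, -28, -196, -1372, -9604]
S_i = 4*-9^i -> [4, -36, 324, -2916, 26244]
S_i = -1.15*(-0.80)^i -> [-1.15, 0.92, -0.74, 0.59, -0.47]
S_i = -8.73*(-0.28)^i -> [-8.73, 2.44, -0.68, 0.19, -0.05]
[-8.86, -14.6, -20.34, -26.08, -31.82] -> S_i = -8.86 + -5.74*i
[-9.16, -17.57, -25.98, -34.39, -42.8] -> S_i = -9.16 + -8.41*i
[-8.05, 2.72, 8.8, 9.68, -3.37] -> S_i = Random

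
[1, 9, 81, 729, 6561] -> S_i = 1*9^i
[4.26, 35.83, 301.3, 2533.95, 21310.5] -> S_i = 4.26*8.41^i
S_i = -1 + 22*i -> [-1, 21, 43, 65, 87]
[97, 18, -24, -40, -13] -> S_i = Random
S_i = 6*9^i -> [6, 54, 486, 4374, 39366]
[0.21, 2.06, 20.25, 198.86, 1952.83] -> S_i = 0.21*9.82^i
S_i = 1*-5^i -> [1, -5, 25, -125, 625]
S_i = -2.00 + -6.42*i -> [-2.0, -8.42, -14.84, -21.26, -27.68]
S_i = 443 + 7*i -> [443, 450, 457, 464, 471]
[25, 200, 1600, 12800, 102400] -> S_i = 25*8^i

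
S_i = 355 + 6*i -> [355, 361, 367, 373, 379]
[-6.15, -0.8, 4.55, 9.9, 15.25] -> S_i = -6.15 + 5.35*i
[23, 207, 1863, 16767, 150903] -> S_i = 23*9^i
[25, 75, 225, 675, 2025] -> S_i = 25*3^i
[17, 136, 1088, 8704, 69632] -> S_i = 17*8^i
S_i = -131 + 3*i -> [-131, -128, -125, -122, -119]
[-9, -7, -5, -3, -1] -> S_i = -9 + 2*i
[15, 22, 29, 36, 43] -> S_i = 15 + 7*i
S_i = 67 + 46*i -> [67, 113, 159, 205, 251]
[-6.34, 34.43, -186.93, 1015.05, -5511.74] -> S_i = -6.34*(-5.43)^i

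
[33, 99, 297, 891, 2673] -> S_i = 33*3^i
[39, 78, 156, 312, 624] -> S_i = 39*2^i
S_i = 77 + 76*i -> [77, 153, 229, 305, 381]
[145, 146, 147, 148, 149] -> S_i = 145 + 1*i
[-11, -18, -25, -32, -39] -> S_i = -11 + -7*i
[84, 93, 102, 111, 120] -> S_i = 84 + 9*i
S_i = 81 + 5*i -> [81, 86, 91, 96, 101]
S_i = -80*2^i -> [-80, -160, -320, -640, -1280]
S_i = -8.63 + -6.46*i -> [-8.63, -15.09, -21.55, -28.01, -34.47]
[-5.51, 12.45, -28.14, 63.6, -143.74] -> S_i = -5.51*(-2.26)^i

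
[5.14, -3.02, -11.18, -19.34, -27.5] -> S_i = 5.14 + -8.16*i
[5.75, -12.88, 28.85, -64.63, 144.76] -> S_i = 5.75*(-2.24)^i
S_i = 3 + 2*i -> [3, 5, 7, 9, 11]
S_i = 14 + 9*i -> [14, 23, 32, 41, 50]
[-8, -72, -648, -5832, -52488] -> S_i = -8*9^i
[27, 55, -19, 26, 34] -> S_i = Random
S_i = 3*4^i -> [3, 12, 48, 192, 768]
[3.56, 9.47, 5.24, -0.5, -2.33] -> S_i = Random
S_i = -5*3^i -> [-5, -15, -45, -135, -405]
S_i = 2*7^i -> [2, 14, 98, 686, 4802]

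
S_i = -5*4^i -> [-5, -20, -80, -320, -1280]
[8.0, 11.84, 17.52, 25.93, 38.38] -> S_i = 8.00*1.48^i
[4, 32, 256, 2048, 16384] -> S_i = 4*8^i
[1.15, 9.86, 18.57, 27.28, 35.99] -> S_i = 1.15 + 8.71*i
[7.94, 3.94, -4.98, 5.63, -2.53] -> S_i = Random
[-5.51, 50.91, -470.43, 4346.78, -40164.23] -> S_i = -5.51*(-9.24)^i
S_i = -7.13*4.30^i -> [-7.13, -30.66, -131.83, -566.88, -2437.61]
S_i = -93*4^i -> [-93, -372, -1488, -5952, -23808]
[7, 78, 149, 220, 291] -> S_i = 7 + 71*i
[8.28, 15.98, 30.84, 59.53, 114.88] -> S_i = 8.28*1.93^i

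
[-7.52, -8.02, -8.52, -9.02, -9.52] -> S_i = -7.52 + -0.50*i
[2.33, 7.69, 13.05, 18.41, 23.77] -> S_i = 2.33 + 5.36*i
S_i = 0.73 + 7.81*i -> [0.73, 8.54, 16.35, 24.16, 31.97]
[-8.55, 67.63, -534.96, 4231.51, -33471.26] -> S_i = -8.55*(-7.91)^i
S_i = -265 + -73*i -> [-265, -338, -411, -484, -557]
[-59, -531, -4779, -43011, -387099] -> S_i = -59*9^i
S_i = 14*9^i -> [14, 126, 1134, 10206, 91854]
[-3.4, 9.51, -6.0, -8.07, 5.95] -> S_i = Random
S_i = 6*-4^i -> [6, -24, 96, -384, 1536]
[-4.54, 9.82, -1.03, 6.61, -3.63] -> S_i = Random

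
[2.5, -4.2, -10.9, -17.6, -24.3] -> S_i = 2.50 + -6.70*i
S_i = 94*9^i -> [94, 846, 7614, 68526, 616734]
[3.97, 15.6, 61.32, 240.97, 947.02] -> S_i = 3.97*3.93^i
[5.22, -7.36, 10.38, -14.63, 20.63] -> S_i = 5.22*(-1.41)^i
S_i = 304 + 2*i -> [304, 306, 308, 310, 312]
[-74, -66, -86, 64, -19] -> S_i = Random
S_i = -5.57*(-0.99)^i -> [-5.57, 5.51, -5.46, 5.4, -5.35]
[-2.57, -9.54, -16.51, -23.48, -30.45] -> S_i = -2.57 + -6.97*i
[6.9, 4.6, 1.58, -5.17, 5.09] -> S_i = Random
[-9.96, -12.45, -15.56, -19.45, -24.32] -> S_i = -9.96*1.25^i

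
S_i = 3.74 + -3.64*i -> [3.74, 0.1, -3.54, -7.18, -10.82]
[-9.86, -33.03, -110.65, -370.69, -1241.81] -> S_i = -9.86*3.35^i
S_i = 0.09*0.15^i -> [0.09, 0.01, 0.0, 0.0, 0.0]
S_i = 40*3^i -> [40, 120, 360, 1080, 3240]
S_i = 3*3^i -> [3, 9, 27, 81, 243]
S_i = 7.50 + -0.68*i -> [7.5, 6.82, 6.14, 5.46, 4.78]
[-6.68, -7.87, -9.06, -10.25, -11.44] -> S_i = -6.68 + -1.19*i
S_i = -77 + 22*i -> [-77, -55, -33, -11, 11]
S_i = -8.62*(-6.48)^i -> [-8.62, 55.86, -361.96, 2345.48, -15198.73]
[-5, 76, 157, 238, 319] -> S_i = -5 + 81*i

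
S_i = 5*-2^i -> [5, -10, 20, -40, 80]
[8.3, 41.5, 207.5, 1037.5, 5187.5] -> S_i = 8.30*5.00^i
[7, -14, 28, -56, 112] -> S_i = 7*-2^i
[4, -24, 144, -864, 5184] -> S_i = 4*-6^i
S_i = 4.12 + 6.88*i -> [4.12, 11.0, 17.88, 24.76, 31.64]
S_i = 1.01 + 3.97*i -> [1.01, 4.98, 8.95, 12.92, 16.89]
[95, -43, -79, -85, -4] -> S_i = Random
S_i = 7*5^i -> [7, 35, 175, 875, 4375]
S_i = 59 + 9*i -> [59, 68, 77, 86, 95]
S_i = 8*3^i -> [8, 24, 72, 216, 648]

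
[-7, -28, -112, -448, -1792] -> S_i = -7*4^i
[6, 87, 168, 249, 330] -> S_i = 6 + 81*i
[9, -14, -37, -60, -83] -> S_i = 9 + -23*i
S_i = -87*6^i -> [-87, -522, -3132, -18792, -112752]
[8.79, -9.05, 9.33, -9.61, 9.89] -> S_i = 8.79*(-1.03)^i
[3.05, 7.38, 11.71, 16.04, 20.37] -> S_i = 3.05 + 4.33*i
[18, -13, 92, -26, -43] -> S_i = Random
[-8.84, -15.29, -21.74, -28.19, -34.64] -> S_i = -8.84 + -6.45*i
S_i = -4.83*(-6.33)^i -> [-4.83, 30.57, -193.53, 1225.06, -7754.65]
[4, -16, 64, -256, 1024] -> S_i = 4*-4^i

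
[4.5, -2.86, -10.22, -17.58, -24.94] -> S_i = 4.50 + -7.36*i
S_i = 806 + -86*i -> [806, 720, 634, 548, 462]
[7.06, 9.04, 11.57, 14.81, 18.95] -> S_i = 7.06*1.28^i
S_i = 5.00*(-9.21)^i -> [5.0, -46.05, 424.12, -3906.15, 35975.64]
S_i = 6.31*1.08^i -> [6.31, 6.81, 7.36, 7.95, 8.58]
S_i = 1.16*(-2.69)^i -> [1.16, -3.12, 8.39, -22.58, 60.74]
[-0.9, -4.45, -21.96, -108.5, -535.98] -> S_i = -0.90*4.94^i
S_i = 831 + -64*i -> [831, 767, 703, 639, 575]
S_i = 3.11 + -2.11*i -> [3.11, 1.0, -1.11, -3.22, -5.33]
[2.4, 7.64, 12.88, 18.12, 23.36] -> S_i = 2.40 + 5.24*i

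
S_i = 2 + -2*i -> [2, 0, -2, -4, -6]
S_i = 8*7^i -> [8, 56, 392, 2744, 19208]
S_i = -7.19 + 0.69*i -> [-7.19, -6.5, -5.81, -5.12, -4.43]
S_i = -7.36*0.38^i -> [-7.36, -2.8, -1.06, -0.4, -0.15]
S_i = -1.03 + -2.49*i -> [-1.03, -3.52, -6.01, -8.5, -10.99]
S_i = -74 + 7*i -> [-74, -67, -60, -53, -46]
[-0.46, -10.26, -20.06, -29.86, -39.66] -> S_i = -0.46 + -9.80*i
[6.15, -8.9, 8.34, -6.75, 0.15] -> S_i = Random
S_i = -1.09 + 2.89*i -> [-1.09, 1.8, 4.69, 7.58, 10.47]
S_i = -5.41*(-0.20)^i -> [-5.41, 1.08, -0.22, 0.04, -0.01]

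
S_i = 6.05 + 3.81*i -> [6.05, 9.86, 13.67, 17.48, 21.29]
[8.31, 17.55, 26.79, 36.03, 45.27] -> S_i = 8.31 + 9.24*i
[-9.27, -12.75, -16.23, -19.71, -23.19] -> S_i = -9.27 + -3.48*i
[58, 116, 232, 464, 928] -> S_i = 58*2^i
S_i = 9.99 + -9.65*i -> [9.99, 0.34, -9.31, -18.96, -28.61]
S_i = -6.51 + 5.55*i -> [-6.51, -0.96, 4.59, 10.14, 15.69]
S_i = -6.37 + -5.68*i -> [-6.37, -12.05, -17.73, -23.41, -29.09]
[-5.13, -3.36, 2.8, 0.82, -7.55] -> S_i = Random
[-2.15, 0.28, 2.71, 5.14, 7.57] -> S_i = -2.15 + 2.43*i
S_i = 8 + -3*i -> [8, 5, 2, -1, -4]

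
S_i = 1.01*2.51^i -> [1.01, 2.54, 6.36, 15.97, 40.09]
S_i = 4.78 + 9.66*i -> [4.78, 14.44, 24.1, 33.76, 43.42]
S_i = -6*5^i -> [-6, -30, -150, -750, -3750]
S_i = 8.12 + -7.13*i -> [8.12, 0.99, -6.14, -13.27, -20.4]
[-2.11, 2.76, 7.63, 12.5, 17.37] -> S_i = -2.11 + 4.87*i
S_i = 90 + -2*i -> [90, 88, 86, 84, 82]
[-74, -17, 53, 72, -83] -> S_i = Random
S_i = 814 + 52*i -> [814, 866, 918, 970, 1022]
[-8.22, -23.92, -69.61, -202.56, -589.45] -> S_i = -8.22*2.91^i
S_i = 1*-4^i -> [1, -4, 16, -64, 256]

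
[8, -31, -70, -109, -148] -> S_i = 8 + -39*i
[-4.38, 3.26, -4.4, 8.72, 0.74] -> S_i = Random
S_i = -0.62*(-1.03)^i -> [-0.62, 0.64, -0.66, 0.68, -0.7]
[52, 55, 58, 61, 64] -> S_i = 52 + 3*i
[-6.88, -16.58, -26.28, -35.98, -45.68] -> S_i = -6.88 + -9.70*i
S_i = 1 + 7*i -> [1, 8, 15, 22, 29]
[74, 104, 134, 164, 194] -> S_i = 74 + 30*i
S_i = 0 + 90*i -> [0, 90, 180, 270, 360]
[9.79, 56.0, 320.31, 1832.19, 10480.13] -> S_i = 9.79*5.72^i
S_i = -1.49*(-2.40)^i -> [-1.49, 3.58, -8.58, 20.6, -49.43]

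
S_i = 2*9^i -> [2, 18, 162, 1458, 13122]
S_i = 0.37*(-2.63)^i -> [0.37, -0.97, 2.56, -6.73, 17.7]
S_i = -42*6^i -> [-42, -252, -1512, -9072, -54432]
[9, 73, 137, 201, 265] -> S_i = 9 + 64*i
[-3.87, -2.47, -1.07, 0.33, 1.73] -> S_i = -3.87 + 1.40*i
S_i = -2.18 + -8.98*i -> [-2.18, -11.16, -20.14, -29.12, -38.1]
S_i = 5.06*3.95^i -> [5.06, 19.99, 78.95, 311.85, 1231.8]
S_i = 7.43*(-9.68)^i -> [7.43, -71.92, 696.21, -6739.3, 65236.44]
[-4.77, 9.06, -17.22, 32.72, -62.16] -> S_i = -4.77*(-1.90)^i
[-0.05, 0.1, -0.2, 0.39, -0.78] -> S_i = -0.05*(-1.99)^i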